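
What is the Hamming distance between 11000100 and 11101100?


Count differing positions: . . ^ . ^ . . . = 2 differences

2


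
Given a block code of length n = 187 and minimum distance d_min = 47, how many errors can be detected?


Detection capability = d_min - 1 = 47 - 1 = 46

46 errors


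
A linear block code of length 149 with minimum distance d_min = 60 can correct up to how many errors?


Correction capability = floor((d-1)/2) = floor((60-1)/2) = 29

29 errors


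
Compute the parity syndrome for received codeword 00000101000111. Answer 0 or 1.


Syndrome = XOR of all bits = 0 XOR 0 XOR 0 XOR 0 XOR 0 XOR 1 XOR 0 XOR 1 XOR 0 XOR 0 XOR 0 XOR 1 XOR 1 XOR 1 = 1

1


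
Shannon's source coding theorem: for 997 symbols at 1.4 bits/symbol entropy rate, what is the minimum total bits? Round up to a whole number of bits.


Minimum bits >= n * H = 997 * 1.4 = 1395.8, rounded up to a whole number of bits = 1396

1396 bits


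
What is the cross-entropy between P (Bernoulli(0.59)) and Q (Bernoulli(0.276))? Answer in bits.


H(P,Q) = -p*log2(q) - (1-p)*log2(1-q). -0.59*log2(0.276) = 1.095783; -0.41*log2(0.724) = 0.191035. H(P,Q) = 1.095783 + 0.191035 = 1.2868

1.2868 bits


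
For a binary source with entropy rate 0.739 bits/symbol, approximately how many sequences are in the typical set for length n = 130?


log2|A_typical| = nH = 130 * 0.739 = 96.07, so |A_typical| ~ 2^96.07 = 8.317e+28

8.317e+28


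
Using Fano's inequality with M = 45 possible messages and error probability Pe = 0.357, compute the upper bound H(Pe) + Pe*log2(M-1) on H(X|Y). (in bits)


H(Pe) = -Pe*log2(Pe) - (1-Pe)*log2(1-Pe) = -0.357*log2(0.357) - 0.643*log2(0.643) = 0.530503 + 0.409661 = 0.9402. Pe*log2(M-1) = 0.357*log2(44) = 1.949017. Bound = H(Pe) + Pe*log2(M-1) = 0.530503 + 0.409661 + 1.949017 = 2.8892

2.8892 bits


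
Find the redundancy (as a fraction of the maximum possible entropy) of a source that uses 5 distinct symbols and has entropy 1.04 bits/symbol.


H_max = log2(K) = log2(5) = 2.3219 bits/symbol. Redundancy = 1 - H/H_max = 1 - 1.04/2.3219 = 1 - 0.4479 = 0.5521

0.5521


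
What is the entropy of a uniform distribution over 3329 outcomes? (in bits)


H = log2(n) = log2(3329) = 11.7009

11.7009 bits


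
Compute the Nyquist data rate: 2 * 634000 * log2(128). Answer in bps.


Rate = 2 * B * log2(M) = 2 * 634000 * 7.0 = 8876000.0

8876000.0 bps


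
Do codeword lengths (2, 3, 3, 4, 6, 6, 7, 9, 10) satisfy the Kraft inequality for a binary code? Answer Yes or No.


Kraft sum = sum(2^(-l_i)) = 0.6045, need <= 1. Result: satisfied (a binary prefix-free code with these lengths exists)

Yes


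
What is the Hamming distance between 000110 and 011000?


Count differing positions: . ^ ^ ^ ^ . = 4 differences

4


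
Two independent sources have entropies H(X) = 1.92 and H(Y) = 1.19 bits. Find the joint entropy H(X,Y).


For independent variables, H(X,Y) = H(X) + H(Y) = 1.92 + 1.19 = 3.11

3.11 bits


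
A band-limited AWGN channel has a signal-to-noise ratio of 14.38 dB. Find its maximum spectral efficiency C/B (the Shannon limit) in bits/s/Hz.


SNR_linear = 10^(14.38/10) = 27.4157; C/B = log2(1 + SNR_linear) = log2(1 + 27.4157) = 4.8286

4.8286 bits/s/Hz


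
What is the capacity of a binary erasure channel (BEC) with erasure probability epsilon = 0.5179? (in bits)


C = 1 - epsilon = 1 - 0.5179 = 0.4821

0.4821 bits


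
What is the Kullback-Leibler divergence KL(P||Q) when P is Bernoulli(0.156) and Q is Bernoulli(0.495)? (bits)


KL = p*log2(p/q) + (1-p)*log2((1-p)/(1-q)) = 0.156*log2(0.156/0.495) + 0.844*log2(0.844/0.505) = 0.3655

0.3655 bits


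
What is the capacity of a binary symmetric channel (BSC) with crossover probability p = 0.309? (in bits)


H(p) = -p*log2(p) - (1-p)*log2(1-p) = -0.309*log2(0.309) - 0.691*log2(0.691) = 0.523545 + 0.368470 = 0.892. C = 1 - H(p) = 1 - 0.892 = 0.108

0.108 bits


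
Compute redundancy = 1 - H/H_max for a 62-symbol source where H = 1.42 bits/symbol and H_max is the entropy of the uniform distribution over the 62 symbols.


H_max = log2(K) = log2(62) = 5.9542 bits/symbol. Redundancy = 1 - H/H_max = 1 - 1.42/5.9542 = 1 - 0.2385 = 0.7615

0.7615


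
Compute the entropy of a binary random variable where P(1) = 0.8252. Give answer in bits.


H = -p*log2(p) - (1-p)*log2(1-p). -0.8252*log2(0.8252) = 0.228732; -0.1748*log2(0.1748) = 0.439836. H = 0.228732 + 0.439836 = 0.6686

0.6686 bits


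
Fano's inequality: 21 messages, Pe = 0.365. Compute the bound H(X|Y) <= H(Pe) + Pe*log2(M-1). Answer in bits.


H(Pe) = -Pe*log2(Pe) - (1-Pe)*log2(1-Pe) = -0.365*log2(0.365) - 0.635*log2(0.635) = 0.530722 + 0.416034 = 0.9468. Pe*log2(M-1) = 0.365*log2(20) = 1.577504. Bound = H(Pe) + Pe*log2(M-1) = 0.530722 + 0.416034 + 1.577504 = 2.5243

2.5243 bits


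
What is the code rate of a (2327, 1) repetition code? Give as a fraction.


Rate = k/n = 1/2327

1/2327


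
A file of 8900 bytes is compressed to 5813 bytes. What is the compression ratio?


Ratio = original / compressed = 8900 / 5813 = 1.5311

1.5311


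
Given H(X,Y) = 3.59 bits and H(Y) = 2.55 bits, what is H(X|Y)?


H(X|Y) = H(X,Y) - H(Y) = 3.59 - 2.55 = 1.04

1.04 bits


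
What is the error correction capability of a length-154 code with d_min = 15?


Correction capability = floor((d-1)/2) = floor((15-1)/2) = 7

7 errors


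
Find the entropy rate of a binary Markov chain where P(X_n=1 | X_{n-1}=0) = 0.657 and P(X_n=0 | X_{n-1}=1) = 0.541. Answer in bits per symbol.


Stationary distribution: pi_0 = p10/(p01+p10) = 0.4516, pi_1 = 0.5484. Entropy rate H' = pi_0*H(p01) + pi_1*H(p10) = 0.4516*0.9277 + 0.5484*0.9951 = 0.9647

0.9647 bits/symbol


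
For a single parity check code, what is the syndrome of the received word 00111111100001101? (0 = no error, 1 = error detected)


Syndrome = XOR of all bits = 0 XOR 0 XOR 1 XOR 1 XOR 1 XOR 1 XOR 1 XOR 1 XOR 1 XOR 0 XOR 0 XOR 0 XOR 0 XOR 1 XOR 1 XOR 0 XOR 1 = 0

0


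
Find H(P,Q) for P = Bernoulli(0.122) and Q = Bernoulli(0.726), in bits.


H(P,Q) = -p*log2(q) - (1-p)*log2(1-q). -0.122*log2(0.726) = 0.056359; -0.878*log2(0.274) = 1.639886. H(P,Q) = 0.056359 + 1.639886 = 1.6962

1.6962 bits


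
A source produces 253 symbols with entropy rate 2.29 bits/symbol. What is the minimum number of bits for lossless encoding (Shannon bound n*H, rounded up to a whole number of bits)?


Minimum bits >= n * H = 253 * 2.29 = 579.37, rounded up to a whole number of bits = 580

580 bits


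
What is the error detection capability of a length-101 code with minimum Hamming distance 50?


Detection capability = d_min - 1 = 50 - 1 = 49

49 errors


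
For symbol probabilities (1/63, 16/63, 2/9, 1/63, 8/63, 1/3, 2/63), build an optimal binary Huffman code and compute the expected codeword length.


Huffman construction (repeatedly merge the two least-probable nodes; each merge adds 1 bit to every symbol beneath it): 1/63 + 1/63 = 2/63; 2/63 + 2/63 = 4/63; 4/63 + 8/63 = 4/21; 4/21 + 2/9 = 26/63; 16/63 + 1/3 = 37/63; 26/63 + 37/63 = 1. Resulting codeword lengths (in the order the probabilities were given): (5, 2, 2, 5, 3, 2, 4). L_avg = sum(p_i * l_i) = 1/63*5 + 16/63*2 + 2/9*2 + 1/63*5 + 8/63*3 + 1/3*2 + 2/63*4 = 16/7 = 2.2857

2.2857 bits


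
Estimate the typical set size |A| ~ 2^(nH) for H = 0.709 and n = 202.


log2|A_typical| = nH = 202 * 0.709 = 143.218, so |A_typical| ~ 2^143.218 = 1.297e+43

1.297e+43


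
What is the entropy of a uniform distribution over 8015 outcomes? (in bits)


H = log2(n) = log2(8015) = 12.9685

12.9685 bits


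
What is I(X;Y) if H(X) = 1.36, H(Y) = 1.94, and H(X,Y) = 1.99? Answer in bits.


I(X;Y) = H(X) + H(Y) - H(X,Y) = 1.36 + 1.94 - 1.99 = 1.31

1.31 bits


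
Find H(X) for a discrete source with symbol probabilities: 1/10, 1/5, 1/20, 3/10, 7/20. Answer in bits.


H = -sum(p_i * log2(p_i)). Terms: -(1/10)*log2(1/10) = 0.332193; -(1/5)*log2(1/5) = 0.464386; -(1/20)*log2(1/20) = 0.216096; -(3/10)*log2(3/10) = 0.521090; -(7/20)*log2(7/20) = 0.530101. H = 0.332193 + 0.464386 + 0.216096 + 0.521090 + 0.530101 = 2.0639

2.0639 bits


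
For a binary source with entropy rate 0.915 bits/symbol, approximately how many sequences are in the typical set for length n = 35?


log2|A_typical| = nH = 35 * 0.915 = 32.025, so |A_typical| ~ 2^32.025 = 4.370e+09

4.370e+09


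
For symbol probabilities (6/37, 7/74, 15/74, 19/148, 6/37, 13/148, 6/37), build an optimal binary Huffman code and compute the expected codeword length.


Huffman construction (repeatedly merge the two least-probable nodes; each merge adds 1 bit to every symbol beneath it): 13/148 + 7/74 = 27/148; 19/148 + 6/37 = 43/148; 6/37 + 6/37 = 12/37; 27/148 + 15/74 = 57/148; 43/148 + 12/37 = 91/148; 57/148 + 91/148 = 1. Resulting codeword lengths (in the order the probabilities were given): (3, 3, 2, 3, 3, 3, 3). L_avg = sum(p_i * l_i) = 6/37*3 + 7/74*3 + 15/74*2 + 19/148*3 + 6/37*3 + 13/148*3 + 6/37*3 = 207/74 = 2.7973

2.7973 bits


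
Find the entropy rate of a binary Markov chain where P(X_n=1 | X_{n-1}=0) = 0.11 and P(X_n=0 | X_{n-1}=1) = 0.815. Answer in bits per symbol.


Stationary distribution: pi_0 = p10/(p01+p10) = 0.8811, pi_1 = 0.1189. Entropy rate H' = pi_0*H(p01) + pi_1*H(p10) = 0.8811*0.4999 + 0.1189*0.6909 = 0.5226

0.5226 bits/symbol


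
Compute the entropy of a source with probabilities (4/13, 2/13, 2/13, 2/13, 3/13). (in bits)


H = -sum(p_i * log2(p_i)). Terms: -(4/13)*log2(4/13) = 0.523212; -(2/13)*log2(2/13) = 0.415452; -(2/13)*log2(2/13) = 0.415452; -(2/13)*log2(2/13) = 0.415452; -(3/13)*log2(3/13) = 0.488187. H = 0.523212 + 0.415452 + 0.415452 + 0.415452 + 0.488187 = 2.2578

2.2578 bits


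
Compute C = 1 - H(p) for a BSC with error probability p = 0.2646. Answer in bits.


H(p) = -p*log2(p) - (1-p)*log2(1-p) = -0.2646*log2(0.2646) - 0.7354*log2(0.7354) = 0.507533 + 0.326076 = 0.8336. C = 1 - H(p) = 1 - 0.8336 = 0.1664

0.1664 bits


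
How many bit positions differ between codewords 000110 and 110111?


Count differing positions: ^ ^ . . . ^ = 3 differences

3


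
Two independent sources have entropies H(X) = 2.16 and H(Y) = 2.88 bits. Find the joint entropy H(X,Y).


For independent variables, H(X,Y) = H(X) + H(Y) = 2.16 + 2.88 = 5.04

5.04 bits


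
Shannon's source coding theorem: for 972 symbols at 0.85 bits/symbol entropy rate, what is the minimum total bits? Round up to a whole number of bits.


Minimum bits >= n * H = 972 * 0.85 = 826.2, rounded up to a whole number of bits = 827

827 bits


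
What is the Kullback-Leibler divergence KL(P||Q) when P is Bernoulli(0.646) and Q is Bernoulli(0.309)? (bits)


KL = p*log2(p/q) + (1-p)*log2((1-p)/(1-q)) = 0.646*log2(0.646/0.309) + 0.354*log2(0.354/0.691) = 0.3457

0.3457 bits


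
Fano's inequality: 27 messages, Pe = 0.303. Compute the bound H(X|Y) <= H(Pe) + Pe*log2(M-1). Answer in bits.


H(Pe) = -Pe*log2(Pe) - (1-Pe)*log2(1-Pe) = -0.303*log2(0.303) - 0.697*log2(0.697) = 0.521951 + 0.362976 = 0.8849. Pe*log2(M-1) = 0.303*log2(26) = 1.424233. Bound = H(Pe) + Pe*log2(M-1) = 0.521951 + 0.362976 + 1.424233 = 2.3092

2.3092 bits


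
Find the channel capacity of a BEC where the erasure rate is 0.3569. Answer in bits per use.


C = 1 - epsilon = 1 - 0.3569 = 0.6431

0.6431 bits


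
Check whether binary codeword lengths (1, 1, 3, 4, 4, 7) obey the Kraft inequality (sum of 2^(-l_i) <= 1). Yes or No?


Kraft sum = sum(2^(-l_i)) = 1.2578, need <= 1. Result: violated (a binary prefix-free code with these lengths cannot exist)

No


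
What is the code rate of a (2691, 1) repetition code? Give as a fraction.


Rate = k/n = 1/2691

1/2691


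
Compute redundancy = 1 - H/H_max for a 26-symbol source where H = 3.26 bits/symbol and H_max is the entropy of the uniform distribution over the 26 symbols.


H_max = log2(K) = log2(26) = 4.7004 bits/symbol. Redundancy = 1 - H/H_max = 1 - 3.26/4.7004 = 1 - 0.6936 = 0.3064

0.3064


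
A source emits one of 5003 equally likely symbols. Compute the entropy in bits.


H = log2(n) = log2(5003) = 12.2886

12.2886 bits


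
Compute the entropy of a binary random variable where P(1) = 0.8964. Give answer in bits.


H = -p*log2(p) - (1-p)*log2(1-p). -0.8964*log2(0.8964) = 0.141439; -0.1036*log2(0.1036) = 0.338866. H = 0.141439 + 0.338866 = 0.4803

0.4803 bits


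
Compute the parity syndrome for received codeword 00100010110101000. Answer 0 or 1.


Syndrome = XOR of all bits = 0 XOR 0 XOR 1 XOR 0 XOR 0 XOR 0 XOR 1 XOR 0 XOR 1 XOR 1 XOR 0 XOR 1 XOR 0 XOR 1 XOR 0 XOR 0 XOR 0 = 0

0


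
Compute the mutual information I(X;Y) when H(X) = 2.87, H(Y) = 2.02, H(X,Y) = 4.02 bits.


I(X;Y) = H(X) + H(Y) - H(X,Y) = 2.87 + 2.02 - 4.02 = 0.87

0.87 bits


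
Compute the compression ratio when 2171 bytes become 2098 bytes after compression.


Ratio = original / compressed = 2171 / 2098 = 1.0348

1.0348


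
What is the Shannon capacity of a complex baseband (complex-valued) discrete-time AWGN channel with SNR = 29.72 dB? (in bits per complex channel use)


SNR_linear = 10^(29.72/10) = 937.562; C = log2(1 + SNR_linear) = log2(1 + 937.562) = 9.8743

9.8743 bits/channel use


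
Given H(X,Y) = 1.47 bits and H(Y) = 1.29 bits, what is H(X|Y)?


H(X|Y) = H(X,Y) - H(Y) = 1.47 - 1.29 = 0.18

0.18 bits


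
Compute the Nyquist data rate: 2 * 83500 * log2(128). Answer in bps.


Rate = 2 * B * log2(M) = 2 * 83500 * 7.0 = 1169000.0

1169000.0 bps


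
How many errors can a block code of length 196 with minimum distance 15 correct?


Correction capability = floor((d-1)/2) = floor((15-1)/2) = 7

7 errors


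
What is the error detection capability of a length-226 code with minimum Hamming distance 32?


Detection capability = d_min - 1 = 32 - 1 = 31

31 errors


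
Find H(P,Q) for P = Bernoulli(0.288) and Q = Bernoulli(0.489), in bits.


H(P,Q) = -p*log2(q) - (1-p)*log2(1-q). -0.288*log2(0.489) = 0.297243; -0.712*log2(0.511) = 0.689647. H(P,Q) = 0.297243 + 0.689647 = 0.9869

0.9869 bits


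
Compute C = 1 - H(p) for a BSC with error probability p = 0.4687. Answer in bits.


H(p) = -p*log2(p) - (1-p)*log2(1-p) = -0.4687*log2(0.4687) - 0.5313*log2(0.5313) = 0.512413 + 0.484759 = 0.9972. C = 1 - H(p) = 1 - 0.9972 = 0.0028

0.0028 bits


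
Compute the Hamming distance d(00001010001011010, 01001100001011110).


Count differing positions: . ^ . . . ^ ^ . . . . . . . ^ . . = 4 differences

4


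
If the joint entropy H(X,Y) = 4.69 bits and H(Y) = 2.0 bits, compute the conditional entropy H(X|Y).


H(X|Y) = H(X,Y) - H(Y) = 4.69 - 2.0 = 2.69

2.69 bits


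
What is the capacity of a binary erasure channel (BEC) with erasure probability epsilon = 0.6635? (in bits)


C = 1 - epsilon = 1 - 0.6635 = 0.3365

0.3365 bits


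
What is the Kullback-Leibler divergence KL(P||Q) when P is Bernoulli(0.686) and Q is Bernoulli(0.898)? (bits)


KL = p*log2(p/q) + (1-p)*log2((1-p)/(1-q)) = 0.686*log2(0.686/0.898) + 0.314*log2(0.314/0.102) = 0.2429

0.2429 bits


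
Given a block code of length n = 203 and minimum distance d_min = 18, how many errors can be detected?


Detection capability = d_min - 1 = 18 - 1 = 17

17 errors


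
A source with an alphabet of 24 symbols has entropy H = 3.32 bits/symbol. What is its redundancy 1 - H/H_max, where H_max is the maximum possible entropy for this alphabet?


H_max = log2(K) = log2(24) = 4.585 bits/symbol. Redundancy = 1 - H/H_max = 1 - 3.32/4.585 = 1 - 0.7241 = 0.2759

0.2759


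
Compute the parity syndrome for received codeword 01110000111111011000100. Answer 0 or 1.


Syndrome = XOR of all bits = 0 XOR 1 XOR 1 XOR 1 XOR 0 XOR 0 XOR 0 XOR 0 XOR 1 XOR 1 XOR 1 XOR 1 XOR 1 XOR 1 XOR 0 XOR 1 XOR 1 XOR 0 XOR 0 XOR 0 XOR 1 XOR 0 XOR 0 = 0

0


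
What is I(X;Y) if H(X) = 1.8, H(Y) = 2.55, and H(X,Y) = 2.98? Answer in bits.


I(X;Y) = H(X) + H(Y) - H(X,Y) = 1.8 + 2.55 - 2.98 = 1.37

1.37 bits


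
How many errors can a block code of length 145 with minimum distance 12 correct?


Correction capability = floor((d-1)/2) = floor((12-1)/2) = 5

5 errors


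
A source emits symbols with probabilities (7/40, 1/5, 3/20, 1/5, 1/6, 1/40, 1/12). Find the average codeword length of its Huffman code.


Huffman construction (repeatedly merge the two least-probable nodes; each merge adds 1 bit to every symbol beneath it): 1/40 + 1/12 = 13/120; 13/120 + 3/20 = 31/120; 1/6 + 7/40 = 41/120; 1/5 + 1/5 = 2/5; 31/120 + 41/120 = 3/5; 2/5 + 3/5 = 1. Resulting codeword lengths (in the order the probabilities were given): (3, 2, 3, 2, 3, 4, 4). L_avg = sum(p_i * l_i) = 7/40*3 + 1/5*2 + 3/20*3 + 1/5*2 + 1/6*3 + 1/40*4 + 1/12*4 = 65/24 = 2.7083

2.7083 bits


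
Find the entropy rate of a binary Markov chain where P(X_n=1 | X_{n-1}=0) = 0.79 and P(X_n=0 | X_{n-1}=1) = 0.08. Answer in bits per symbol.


Stationary distribution: pi_0 = p10/(p01+p10) = 0.092, pi_1 = 0.908. Entropy rate H' = pi_0*H(p01) + pi_1*H(p10) = 0.092*0.7415 + 0.908*0.4022 = 0.4334

0.4334 bits/symbol


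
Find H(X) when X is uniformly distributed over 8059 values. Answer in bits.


H = log2(n) = log2(8059) = 12.9764

12.9764 bits


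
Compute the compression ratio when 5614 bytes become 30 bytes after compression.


Ratio = original / compressed = 5614 / 30 = 187.1333

187.1333


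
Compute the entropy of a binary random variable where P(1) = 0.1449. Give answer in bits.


H = -p*log2(p) - (1-p)*log2(1-p). -0.1449*log2(0.1449) = 0.403818; -0.8551*log2(0.8551) = 0.193111. H = 0.403818 + 0.193111 = 0.5969

0.5969 bits


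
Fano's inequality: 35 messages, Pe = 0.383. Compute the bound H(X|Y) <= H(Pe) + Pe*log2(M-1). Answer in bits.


H(Pe) = -Pe*log2(Pe) - (1-Pe)*log2(1-Pe) = -0.383*log2(0.383) - 0.617*log2(0.617) = 0.530296 + 0.429838 = 0.9601. Pe*log2(M-1) = 0.383*log2(34) = 1.948498. Bound = H(Pe) + Pe*log2(M-1) = 0.530296 + 0.429838 + 1.948498 = 2.9086

2.9086 bits


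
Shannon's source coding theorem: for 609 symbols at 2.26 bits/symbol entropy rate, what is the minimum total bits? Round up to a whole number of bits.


Minimum bits >= n * H = 609 * 2.26 = 1376.34, rounded up to a whole number of bits = 1377

1377 bits


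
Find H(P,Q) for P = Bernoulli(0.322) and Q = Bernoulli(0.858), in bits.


H(P,Q) = -p*log2(q) - (1-p)*log2(1-q). -0.322*log2(0.858) = 0.071146; -0.678*log2(0.142) = 1.909273. H(P,Q) = 0.071146 + 1.909273 = 1.9804

1.9804 bits


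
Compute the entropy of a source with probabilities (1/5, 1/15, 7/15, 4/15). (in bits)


H = -sum(p_i * log2(p_i)). Terms: -(1/5)*log2(1/5) = 0.464386; -(1/15)*log2(1/15) = 0.260459; -(7/15)*log2(7/15) = 0.513117; -(4/15)*log2(4/15) = 0.508504. H = 0.464386 + 0.260459 + 0.513117 + 0.508504 = 1.7465

1.7465 bits


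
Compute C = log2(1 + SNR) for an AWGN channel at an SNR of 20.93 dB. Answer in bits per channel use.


SNR_linear = 10^(20.93/10) = 123.8797; C = log2(1 + SNR_linear) = log2(1 + 123.8797) = 6.9644

6.9644 bits/channel use


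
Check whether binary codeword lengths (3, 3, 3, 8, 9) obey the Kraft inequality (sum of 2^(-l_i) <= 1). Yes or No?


Kraft sum = sum(2^(-l_i)) = 0.3809, need <= 1. Result: satisfied (a binary prefix-free code with these lengths exists)

Yes


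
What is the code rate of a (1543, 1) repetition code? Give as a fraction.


Rate = k/n = 1/1543

1/1543


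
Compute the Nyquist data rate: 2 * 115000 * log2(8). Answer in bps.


Rate = 2 * B * log2(M) = 2 * 115000 * 3.0 = 690000.0

690000.0 bps


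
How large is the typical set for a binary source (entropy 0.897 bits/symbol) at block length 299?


log2|A_typical| = nH = 299 * 0.897 = 268.203, so |A_typical| ~ 2^268.203 = 5.459e+80

5.459e+80


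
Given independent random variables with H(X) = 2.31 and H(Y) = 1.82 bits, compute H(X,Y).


For independent variables, H(X,Y) = H(X) + H(Y) = 2.31 + 1.82 = 4.13

4.13 bits


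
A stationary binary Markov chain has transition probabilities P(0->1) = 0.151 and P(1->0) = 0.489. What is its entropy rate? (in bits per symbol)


Stationary distribution: pi_0 = p10/(p01+p10) = 0.7641, pi_1 = 0.2359. Entropy rate H' = pi_0*H(p01) + pi_1*H(p10) = 0.7641*0.6123 + 0.2359*0.9997 = 0.7037

0.7037 bits/symbol


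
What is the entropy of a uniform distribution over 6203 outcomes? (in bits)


H = log2(n) = log2(6203) = 12.5988

12.5988 bits


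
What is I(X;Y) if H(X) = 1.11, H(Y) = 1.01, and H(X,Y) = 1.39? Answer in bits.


I(X;Y) = H(X) + H(Y) - H(X,Y) = 1.11 + 1.01 - 1.39 = 0.73

0.73 bits


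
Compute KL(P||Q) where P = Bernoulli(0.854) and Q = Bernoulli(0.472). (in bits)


KL = p*log2(p/q) + (1-p)*log2((1-p)/(1-q)) = 0.854*log2(0.854/0.472) + 0.146*log2(0.146/0.528) = 0.4598

0.4598 bits


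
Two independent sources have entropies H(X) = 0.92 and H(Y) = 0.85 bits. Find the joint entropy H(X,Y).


For independent variables, H(X,Y) = H(X) + H(Y) = 0.92 + 0.85 = 1.77

1.77 bits


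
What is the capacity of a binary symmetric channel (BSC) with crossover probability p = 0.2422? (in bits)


H(p) = -p*log2(p) - (1-p)*log2(1-p) = -0.2422*log2(0.2422) - 0.7578*log2(0.7578) = 0.495476 + 0.303204 = 0.7987. C = 1 - H(p) = 1 - 0.7987 = 0.2013

0.2013 bits


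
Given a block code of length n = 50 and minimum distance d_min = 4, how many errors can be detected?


Detection capability = d_min - 1 = 4 - 1 = 3

3 errors


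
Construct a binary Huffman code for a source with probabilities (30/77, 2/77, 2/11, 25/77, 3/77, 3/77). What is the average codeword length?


Huffman construction (repeatedly merge the two least-probable nodes; each merge adds 1 bit to every symbol beneath it): 2/77 + 3/77 = 5/77; 3/77 + 5/77 = 8/77; 8/77 + 2/11 = 2/7; 2/7 + 25/77 = 47/77; 30/77 + 47/77 = 1. Resulting codeword lengths (in the order the probabilities were given): (1, 5, 3, 2, 5, 4). L_avg = sum(p_i * l_i) = 30/77*1 + 2/77*5 + 2/11*3 + 25/77*2 + 3/77*5 + 3/77*4 = 159/77 = 2.0649

2.0649 bits


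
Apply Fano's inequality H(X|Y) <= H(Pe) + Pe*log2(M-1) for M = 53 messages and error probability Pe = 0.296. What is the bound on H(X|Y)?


H(Pe) = -Pe*log2(Pe) - (1-Pe)*log2(1-Pe) = -0.296*log2(0.296) - 0.704*log2(0.704) = 0.519874 + 0.356472 = 0.8763. Pe*log2(M-1) = 0.296*log2(52) = 1.687330. Bound = H(Pe) + Pe*log2(M-1) = 0.519874 + 0.356472 + 1.687330 = 2.5637

2.5637 bits


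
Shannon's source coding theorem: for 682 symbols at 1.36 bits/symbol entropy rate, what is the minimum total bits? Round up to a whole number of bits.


Minimum bits >= n * H = 682 * 1.36 = 927.52, rounded up to a whole number of bits = 928

928 bits


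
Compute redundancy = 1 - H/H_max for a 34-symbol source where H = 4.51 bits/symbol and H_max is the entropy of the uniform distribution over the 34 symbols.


H_max = log2(K) = log2(34) = 5.0875 bits/symbol. Redundancy = 1 - H/H_max = 1 - 4.51/5.0875 = 1 - 0.8865 = 0.1135

0.1135


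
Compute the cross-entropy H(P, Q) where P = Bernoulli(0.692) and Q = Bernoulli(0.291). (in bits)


H(P,Q) = -p*log2(q) - (1-p)*log2(1-q). -0.692*log2(0.291) = 1.232389; -0.308*log2(0.709) = 0.152812. H(P,Q) = 1.232389 + 0.152812 = 1.3852

1.3852 bits


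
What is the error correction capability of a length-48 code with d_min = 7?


Correction capability = floor((d-1)/2) = floor((7-1)/2) = 3

3 errors


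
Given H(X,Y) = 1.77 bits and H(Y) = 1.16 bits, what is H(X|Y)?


H(X|Y) = H(X,Y) - H(Y) = 1.77 - 1.16 = 0.61

0.61 bits


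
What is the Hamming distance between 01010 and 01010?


Count differing positions: . . . . . = 0 differences

0


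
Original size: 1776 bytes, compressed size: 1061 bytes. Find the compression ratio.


Ratio = original / compressed = 1776 / 1061 = 1.6739

1.6739


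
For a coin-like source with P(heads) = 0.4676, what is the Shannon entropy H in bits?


H = -p*log2(p) - (1-p)*log2(1-p). -0.4676*log2(0.4676) = 0.512795; -0.5324*log2(0.5324) = 0.484174. H = 0.512795 + 0.484174 = 0.997

0.997 bits


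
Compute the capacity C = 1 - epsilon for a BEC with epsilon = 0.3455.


C = 1 - epsilon = 1 - 0.3455 = 0.6545

0.6545 bits


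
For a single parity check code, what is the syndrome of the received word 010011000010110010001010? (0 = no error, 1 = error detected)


Syndrome = XOR of all bits = 0 XOR 1 XOR 0 XOR 0 XOR 1 XOR 1 XOR 0 XOR 0 XOR 0 XOR 0 XOR 1 XOR 0 XOR 1 XOR 1 XOR 0 XOR 0 XOR 1 XOR 0 XOR 0 XOR 0 XOR 1 XOR 0 XOR 1 XOR 0 = 1

1


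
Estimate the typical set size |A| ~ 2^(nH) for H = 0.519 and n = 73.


log2|A_typical| = nH = 73 * 0.519 = 37.887, so |A_typical| ~ 2^37.887 = 2.542e+11

2.542e+11


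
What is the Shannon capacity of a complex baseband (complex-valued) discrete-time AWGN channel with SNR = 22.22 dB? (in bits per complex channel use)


SNR_linear = 10^(22.22/10) = 166.7247; C = log2(1 + SNR_linear) = log2(1 + 166.7247) = 7.39

7.39 bits/channel use


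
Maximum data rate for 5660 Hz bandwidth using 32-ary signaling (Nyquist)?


Rate = 2 * B * log2(M) = 2 * 5660 * 5.0 = 56600.0

56600.0 bps


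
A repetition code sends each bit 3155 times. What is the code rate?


Rate = k/n = 1/3155

1/3155


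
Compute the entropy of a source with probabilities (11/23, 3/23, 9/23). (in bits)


H = -sum(p_i * log2(p_i)). Terms: -(11/23)*log2(11/23) = 0.508932; -(3/23)*log2(3/23) = 0.383296; -(9/23)*log2(9/23) = 0.529684. H = 0.508932 + 0.383296 + 0.529684 = 1.4219

1.4219 bits


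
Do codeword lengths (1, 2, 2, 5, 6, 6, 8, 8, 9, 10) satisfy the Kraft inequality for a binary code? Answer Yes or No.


Kraft sum = sum(2^(-l_i)) = 1.0732, need <= 1. Result: violated (a binary prefix-free code with these lengths cannot exist)

No


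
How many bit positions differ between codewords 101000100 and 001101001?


Count differing positions: ^ . . ^ . ^ ^ . ^ = 5 differences

5


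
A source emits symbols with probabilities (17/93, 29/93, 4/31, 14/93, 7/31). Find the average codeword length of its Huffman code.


Huffman construction (repeatedly merge the two least-probable nodes; each merge adds 1 bit to every symbol beneath it): 4/31 + 14/93 = 26/93; 17/93 + 7/31 = 38/93; 26/93 + 29/93 = 55/93; 38/93 + 55/93 = 1. Resulting codeword lengths (in the order the probabilities were given): (2, 2, 3, 3, 2). L_avg = sum(p_i * l_i) = 17/93*2 + 29/93*2 + 4/31*3 + 14/93*3 + 7/31*2 = 212/93 = 2.2796

2.2796 bits


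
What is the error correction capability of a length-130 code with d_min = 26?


Correction capability = floor((d-1)/2) = floor((26-1)/2) = 12

12 errors


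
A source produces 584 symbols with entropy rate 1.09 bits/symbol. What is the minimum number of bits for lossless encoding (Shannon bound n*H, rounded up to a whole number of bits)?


Minimum bits >= n * H = 584 * 1.09 = 636.56, rounded up to a whole number of bits = 637

637 bits


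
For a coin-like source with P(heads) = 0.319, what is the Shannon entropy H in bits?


H = -p*log2(p) - (1-p)*log2(1-p). -0.319*log2(0.319) = 0.525831; -0.681*log2(0.681) = 0.377460. H = 0.525831 + 0.377460 = 0.9033

0.9033 bits


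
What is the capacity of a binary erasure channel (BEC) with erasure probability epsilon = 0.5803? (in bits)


C = 1 - epsilon = 1 - 0.5803 = 0.4197

0.4197 bits


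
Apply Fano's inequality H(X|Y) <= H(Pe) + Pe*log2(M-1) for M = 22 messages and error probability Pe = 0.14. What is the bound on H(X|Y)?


H(Pe) = -Pe*log2(Pe) - (1-Pe)*log2(1-Pe) = -0.14*log2(0.14) - 0.86*log2(0.86) = 0.397110 + 0.187129 = 0.5842. Pe*log2(M-1) = 0.14*log2(21) = 0.614924. Bound = H(Pe) + Pe*log2(M-1) = 0.397110 + 0.187129 + 0.614924 = 1.1992

1.1992 bits


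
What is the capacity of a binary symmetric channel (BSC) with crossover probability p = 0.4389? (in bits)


H(p) = -p*log2(p) - (1-p)*log2(1-p) = -0.4389*log2(0.4389) - 0.5611*log2(0.5611) = 0.521429 + 0.467772 = 0.9892. C = 1 - H(p) = 1 - 0.9892 = 0.0108

0.0108 bits


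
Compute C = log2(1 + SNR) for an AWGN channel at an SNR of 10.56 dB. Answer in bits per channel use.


SNR_linear = 10^(10.56/10) = 11.3763; C = log2(1 + SNR_linear) = log2(1 + 11.3763) = 3.6295

3.6295 bits/channel use


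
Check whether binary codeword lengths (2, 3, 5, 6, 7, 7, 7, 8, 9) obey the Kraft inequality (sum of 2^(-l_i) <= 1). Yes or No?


Kraft sum = sum(2^(-l_i)) = 0.4512, need <= 1. Result: satisfied (a binary prefix-free code with these lengths exists)

Yes


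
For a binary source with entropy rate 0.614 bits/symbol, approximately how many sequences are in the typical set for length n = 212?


log2|A_typical| = nH = 212 * 0.614 = 130.168, so |A_typical| ~ 2^130.168 = 1.529e+39

1.529e+39


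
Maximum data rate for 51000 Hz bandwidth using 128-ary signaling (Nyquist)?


Rate = 2 * B * log2(M) = 2 * 51000 * 7.0 = 714000.0

714000.0 bps


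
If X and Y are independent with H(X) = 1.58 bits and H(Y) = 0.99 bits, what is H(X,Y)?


For independent variables, H(X,Y) = H(X) + H(Y) = 1.58 + 0.99 = 2.57

2.57 bits


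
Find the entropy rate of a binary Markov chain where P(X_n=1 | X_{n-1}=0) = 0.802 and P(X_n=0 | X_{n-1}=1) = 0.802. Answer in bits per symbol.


Stationary distribution: pi_0 = p10/(p01+p10) = 0.5, pi_1 = 0.5. Entropy rate H' = pi_0*H(p01) + pi_1*H(p10) = 0.5*0.7179 + 0.5*0.7179 = 0.7179

0.7179 bits/symbol


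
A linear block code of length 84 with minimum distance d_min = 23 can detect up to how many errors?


Detection capability = d_min - 1 = 23 - 1 = 22

22 errors


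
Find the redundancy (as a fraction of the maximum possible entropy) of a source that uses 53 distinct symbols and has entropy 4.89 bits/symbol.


H_max = log2(K) = log2(53) = 5.7279 bits/symbol. Redundancy = 1 - H/H_max = 1 - 4.89/5.7279 = 1 - 0.8537 = 0.1463

0.1463


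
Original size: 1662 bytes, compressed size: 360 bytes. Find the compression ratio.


Ratio = original / compressed = 1662 / 360 = 4.6167

4.6167


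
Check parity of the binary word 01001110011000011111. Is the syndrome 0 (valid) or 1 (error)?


Syndrome = XOR of all bits = 0 XOR 1 XOR 0 XOR 0 XOR 1 XOR 1 XOR 1 XOR 0 XOR 0 XOR 1 XOR 1 XOR 0 XOR 0 XOR 0 XOR 0 XOR 1 XOR 1 XOR 1 XOR 1 XOR 1 = 1

1


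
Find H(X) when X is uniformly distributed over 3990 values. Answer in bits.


H = log2(n) = log2(3990) = 11.9622

11.9622 bits


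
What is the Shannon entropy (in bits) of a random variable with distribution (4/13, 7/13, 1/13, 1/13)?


H = -sum(p_i * log2(p_i)). Terms: -(4/13)*log2(4/13) = 0.523212; -(7/13)*log2(7/13) = 0.480892; -(1/13)*log2(1/13) = 0.284649; -(1/13)*log2(1/13) = 0.284649. H = 0.523212 + 0.480892 + 0.284649 + 0.284649 = 1.5734

1.5734 bits


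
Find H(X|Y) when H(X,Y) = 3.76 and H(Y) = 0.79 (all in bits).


H(X|Y) = H(X,Y) - H(Y) = 3.76 - 0.79 = 2.97

2.97 bits


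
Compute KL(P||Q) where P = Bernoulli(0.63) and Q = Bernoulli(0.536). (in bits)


KL = p*log2(p/q) + (1-p)*log2((1-p)/(1-q)) = 0.63*log2(0.63/0.536) + 0.37*log2(0.37/0.464) = 0.026

0.026 bits


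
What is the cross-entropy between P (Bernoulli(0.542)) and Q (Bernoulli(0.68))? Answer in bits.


H(P,Q) = -p*log2(q) - (1-p)*log2(1-q). -0.542*log2(0.68) = 0.301565; -0.458*log2(0.32) = 0.752886. H(P,Q) = 0.301565 + 0.752886 = 1.0545

1.0545 bits


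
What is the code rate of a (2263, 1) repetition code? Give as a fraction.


Rate = k/n = 1/2263

1/2263


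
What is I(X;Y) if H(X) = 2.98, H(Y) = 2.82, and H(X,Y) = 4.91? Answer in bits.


I(X;Y) = H(X) + H(Y) - H(X,Y) = 2.98 + 2.82 - 4.91 = 0.89

0.89 bits


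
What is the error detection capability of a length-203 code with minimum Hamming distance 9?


Detection capability = d_min - 1 = 9 - 1 = 8

8 errors


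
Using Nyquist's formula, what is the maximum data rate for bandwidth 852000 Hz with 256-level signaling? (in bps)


Rate = 2 * B * log2(M) = 2 * 852000 * 8.0 = 13632000.0

13632000.0 bps


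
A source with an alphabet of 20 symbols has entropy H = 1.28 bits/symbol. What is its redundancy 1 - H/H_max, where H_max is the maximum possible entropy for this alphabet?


H_max = log2(K) = log2(20) = 4.3219 bits/symbol. Redundancy = 1 - H/H_max = 1 - 1.28/4.3219 = 1 - 0.2962 = 0.7038

0.7038


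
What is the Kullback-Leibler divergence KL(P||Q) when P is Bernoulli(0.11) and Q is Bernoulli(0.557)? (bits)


KL = p*log2(p/q) + (1-p)*log2((1-p)/(1-q)) = 0.11*log2(0.11/0.557) + 0.89*log2(0.89/0.443) = 0.6384

0.6384 bits


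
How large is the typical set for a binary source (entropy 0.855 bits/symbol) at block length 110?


log2|A_typical| = nH = 110 * 0.855 = 94.05, so |A_typical| ~ 2^94.05 = 2.051e+28

2.051e+28


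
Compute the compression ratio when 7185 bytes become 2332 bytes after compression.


Ratio = original / compressed = 7185 / 2332 = 3.081

3.081


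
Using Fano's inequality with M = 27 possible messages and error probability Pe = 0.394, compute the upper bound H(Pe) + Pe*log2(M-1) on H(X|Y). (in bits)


H(Pe) = -Pe*log2(Pe) - (1-Pe)*log2(1-Pe) = -0.394*log2(0.394) - 0.606*log2(0.606) = 0.529431 + 0.437902 = 0.9673. Pe*log2(M-1) = 0.394*log2(26) = 1.851973. Bound = H(Pe) + Pe*log2(M-1) = 0.529431 + 0.437902 + 1.851973 = 2.8193

2.8193 bits


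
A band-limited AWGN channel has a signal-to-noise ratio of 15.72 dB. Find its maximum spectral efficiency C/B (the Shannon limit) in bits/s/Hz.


SNR_linear = 10^(15.72/10) = 37.325; C/B = log2(1 + SNR_linear) = log2(1 + 37.325) = 5.2602

5.2602 bits/s/Hz


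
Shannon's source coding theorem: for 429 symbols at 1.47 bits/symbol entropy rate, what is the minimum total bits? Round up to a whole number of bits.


Minimum bits >= n * H = 429 * 1.47 = 630.63, rounded up to a whole number of bits = 631

631 bits


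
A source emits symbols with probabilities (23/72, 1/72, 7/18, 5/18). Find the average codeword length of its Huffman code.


Huffman construction (repeatedly merge the two least-probable nodes; each merge adds 1 bit to every symbol beneath it): 1/72 + 5/18 = 7/24; 7/24 + 23/72 = 11/18; 7/18 + 11/18 = 1. Resulting codeword lengths (in the order the probabilities were given): (2, 3, 1, 3). L_avg = sum(p_i * l_i) = 23/72*2 + 1/72*3 + 7/18*1 + 5/18*3 = 137/72 = 1.9028

1.9028 bits


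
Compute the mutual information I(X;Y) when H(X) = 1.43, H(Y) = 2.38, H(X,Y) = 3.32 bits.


I(X;Y) = H(X) + H(Y) - H(X,Y) = 1.43 + 2.38 - 3.32 = 0.49

0.49 bits


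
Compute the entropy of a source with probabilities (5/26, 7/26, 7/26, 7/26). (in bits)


H = -sum(p_i * log2(p_i)). Terms: -(5/26)*log2(5/26) = 0.457406; -(7/26)*log2(7/26) = 0.509677; -(7/26)*log2(7/26) = 0.509677; -(7/26)*log2(7/26) = 0.509677. H = 0.457406 + 0.509677 + 0.509677 + 0.509677 = 1.9864

1.9864 bits


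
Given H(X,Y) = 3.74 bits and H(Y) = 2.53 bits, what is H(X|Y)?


H(X|Y) = H(X,Y) - H(Y) = 3.74 - 2.53 = 1.21

1.21 bits


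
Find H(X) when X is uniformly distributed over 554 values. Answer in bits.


H = log2(n) = log2(554) = 9.1137

9.1137 bits


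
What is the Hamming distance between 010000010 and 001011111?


Count differing positions: . ^ ^ . ^ ^ ^ . ^ = 6 differences

6


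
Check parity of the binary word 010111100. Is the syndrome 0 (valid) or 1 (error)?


Syndrome = XOR of all bits = 0 XOR 1 XOR 0 XOR 1 XOR 1 XOR 1 XOR 1 XOR 0 XOR 0 = 1

1


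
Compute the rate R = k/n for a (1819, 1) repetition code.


Rate = k/n = 1/1819

1/1819


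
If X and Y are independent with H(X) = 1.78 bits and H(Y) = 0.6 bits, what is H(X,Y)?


For independent variables, H(X,Y) = H(X) + H(Y) = 1.78 + 0.6 = 2.38

2.38 bits


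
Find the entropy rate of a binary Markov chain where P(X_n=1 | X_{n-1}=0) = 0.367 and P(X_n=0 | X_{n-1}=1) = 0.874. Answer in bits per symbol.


Stationary distribution: pi_0 = p10/(p01+p10) = 0.7043, pi_1 = 0.2957. Entropy rate H' = pi_0*H(p01) + pi_1*H(p10) = 0.7043*0.9483 + 0.2957*0.5464 = 0.8295

0.8295 bits/symbol


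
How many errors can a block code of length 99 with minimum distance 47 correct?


Correction capability = floor((d-1)/2) = floor((47-1)/2) = 23

23 errors


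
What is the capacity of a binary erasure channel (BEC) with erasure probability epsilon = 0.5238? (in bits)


C = 1 - epsilon = 1 - 0.5238 = 0.4762

0.4762 bits


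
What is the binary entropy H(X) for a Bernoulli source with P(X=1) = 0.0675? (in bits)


H = -p*log2(p) - (1-p)*log2(1-p). -0.0675*log2(0.0675) = 0.262505; -0.9325*log2(0.9325) = 0.094019. H = 0.262505 + 0.094019 = 0.3565

0.3565 bits


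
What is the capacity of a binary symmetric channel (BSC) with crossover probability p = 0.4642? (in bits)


H(p) = -p*log2(p) - (1-p)*log2(1-p) = -0.4642*log2(0.4642) - 0.5358*log2(0.5358) = 0.513954 + 0.482345 = 0.9963. C = 1 - H(p) = 1 - 0.9963 = 0.0037

0.0037 bits


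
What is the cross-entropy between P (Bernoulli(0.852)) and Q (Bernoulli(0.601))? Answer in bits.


H(P,Q) = -p*log2(q) - (1-p)*log2(1-q). -0.852*log2(0.601) = 0.625848; -0.148*log2(0.399) = 0.196180. H(P,Q) = 0.625848 + 0.196180 = 0.822

0.822 bits


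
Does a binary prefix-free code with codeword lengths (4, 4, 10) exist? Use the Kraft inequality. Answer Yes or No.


Kraft sum = sum(2^(-l_i)) = 0.126, need <= 1. Result: satisfied (a binary prefix-free code with these lengths exists)

Yes


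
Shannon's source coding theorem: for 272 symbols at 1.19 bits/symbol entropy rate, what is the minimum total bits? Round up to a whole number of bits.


Minimum bits >= n * H = 272 * 1.19 = 323.68, rounded up to a whole number of bits = 324

324 bits


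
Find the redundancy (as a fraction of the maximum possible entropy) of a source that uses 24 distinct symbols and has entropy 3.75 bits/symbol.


H_max = log2(K) = log2(24) = 4.585 bits/symbol. Redundancy = 1 - H/H_max = 1 - 3.75/4.585 = 1 - 0.8179 = 0.1821

0.1821


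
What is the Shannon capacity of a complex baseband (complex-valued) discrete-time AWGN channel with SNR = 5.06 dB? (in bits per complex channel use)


SNR_linear = 10^(5.06/10) = 3.2063; C = log2(1 + SNR_linear) = log2(1 + 3.2063) = 2.0725

2.0725 bits/channel use


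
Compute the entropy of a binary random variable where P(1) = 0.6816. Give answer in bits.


H = -p*log2(p) - (1-p)*log2(1-p). -0.6816*log2(0.6816) = 0.376927; -0.3184*log2(0.3184) = 0.525706. H = 0.376927 + 0.525706 = 0.9026

0.9026 bits


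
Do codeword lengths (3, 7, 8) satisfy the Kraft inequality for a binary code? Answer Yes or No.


Kraft sum = sum(2^(-l_i)) = 0.1367, need <= 1. Result: satisfied (a binary prefix-free code with these lengths exists)

Yes


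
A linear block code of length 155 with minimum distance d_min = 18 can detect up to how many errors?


Detection capability = d_min - 1 = 18 - 1 = 17

17 errors


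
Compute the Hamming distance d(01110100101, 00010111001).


Count differing positions: . ^ ^ . . . ^ ^ ^ . . = 5 differences

5


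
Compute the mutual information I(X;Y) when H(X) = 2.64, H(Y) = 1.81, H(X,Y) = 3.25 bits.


I(X;Y) = H(X) + H(Y) - H(X,Y) = 2.64 + 1.81 - 3.25 = 1.2

1.2 bits


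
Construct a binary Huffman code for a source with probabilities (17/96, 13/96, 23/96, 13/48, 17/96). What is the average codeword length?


Huffman construction (repeatedly merge the two least-probable nodes; each merge adds 1 bit to every symbol beneath it): 13/96 + 17/96 = 5/16; 17/96 + 23/96 = 5/12; 13/48 + 5/16 = 7/12; 5/12 + 7/12 = 1. Resulting codeword lengths (in the order the probabilities were given): (3, 3, 2, 2, 2). L_avg = sum(p_i * l_i) = 17/96*3 + 13/96*3 + 23/96*2 + 13/48*2 + 17/96*2 = 37/16 = 2.3125

2.3125 bits


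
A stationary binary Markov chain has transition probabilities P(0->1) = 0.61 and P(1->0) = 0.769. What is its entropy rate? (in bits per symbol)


Stationary distribution: pi_0 = p10/(p01+p10) = 0.5577, pi_1 = 0.4423. Entropy rate H' = pi_0*H(p01) + pi_1*H(p10) = 0.5577*0.9648 + 0.4423*0.7798 = 0.8829

0.8829 bits/symbol
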